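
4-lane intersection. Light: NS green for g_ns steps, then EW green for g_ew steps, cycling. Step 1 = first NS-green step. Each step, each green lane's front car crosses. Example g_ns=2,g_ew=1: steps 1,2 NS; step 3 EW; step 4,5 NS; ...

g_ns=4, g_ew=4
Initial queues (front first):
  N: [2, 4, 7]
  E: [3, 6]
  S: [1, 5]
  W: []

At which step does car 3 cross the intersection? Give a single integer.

Step 1 [NS]: N:car2-GO,E:wait,S:car1-GO,W:wait | queues: N=2 E=2 S=1 W=0
Step 2 [NS]: N:car4-GO,E:wait,S:car5-GO,W:wait | queues: N=1 E=2 S=0 W=0
Step 3 [NS]: N:car7-GO,E:wait,S:empty,W:wait | queues: N=0 E=2 S=0 W=0
Step 4 [NS]: N:empty,E:wait,S:empty,W:wait | queues: N=0 E=2 S=0 W=0
Step 5 [EW]: N:wait,E:car3-GO,S:wait,W:empty | queues: N=0 E=1 S=0 W=0
Step 6 [EW]: N:wait,E:car6-GO,S:wait,W:empty | queues: N=0 E=0 S=0 W=0
Car 3 crosses at step 5

5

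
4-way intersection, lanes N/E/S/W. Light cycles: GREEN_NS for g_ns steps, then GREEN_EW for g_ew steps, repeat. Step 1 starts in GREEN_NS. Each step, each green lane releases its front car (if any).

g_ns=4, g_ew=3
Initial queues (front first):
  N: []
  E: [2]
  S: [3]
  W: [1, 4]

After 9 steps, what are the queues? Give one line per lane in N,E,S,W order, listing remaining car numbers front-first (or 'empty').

Step 1 [NS]: N:empty,E:wait,S:car3-GO,W:wait | queues: N=0 E=1 S=0 W=2
Step 2 [NS]: N:empty,E:wait,S:empty,W:wait | queues: N=0 E=1 S=0 W=2
Step 3 [NS]: N:empty,E:wait,S:empty,W:wait | queues: N=0 E=1 S=0 W=2
Step 4 [NS]: N:empty,E:wait,S:empty,W:wait | queues: N=0 E=1 S=0 W=2
Step 5 [EW]: N:wait,E:car2-GO,S:wait,W:car1-GO | queues: N=0 E=0 S=0 W=1
Step 6 [EW]: N:wait,E:empty,S:wait,W:car4-GO | queues: N=0 E=0 S=0 W=0

N: empty
E: empty
S: empty
W: empty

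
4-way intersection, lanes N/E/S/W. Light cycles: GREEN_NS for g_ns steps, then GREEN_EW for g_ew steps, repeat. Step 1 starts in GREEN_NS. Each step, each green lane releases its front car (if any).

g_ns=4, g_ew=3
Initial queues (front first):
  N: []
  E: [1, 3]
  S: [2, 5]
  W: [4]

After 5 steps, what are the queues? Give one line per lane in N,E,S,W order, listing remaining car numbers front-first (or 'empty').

Step 1 [NS]: N:empty,E:wait,S:car2-GO,W:wait | queues: N=0 E=2 S=1 W=1
Step 2 [NS]: N:empty,E:wait,S:car5-GO,W:wait | queues: N=0 E=2 S=0 W=1
Step 3 [NS]: N:empty,E:wait,S:empty,W:wait | queues: N=0 E=2 S=0 W=1
Step 4 [NS]: N:empty,E:wait,S:empty,W:wait | queues: N=0 E=2 S=0 W=1
Step 5 [EW]: N:wait,E:car1-GO,S:wait,W:car4-GO | queues: N=0 E=1 S=0 W=0

N: empty
E: 3
S: empty
W: empty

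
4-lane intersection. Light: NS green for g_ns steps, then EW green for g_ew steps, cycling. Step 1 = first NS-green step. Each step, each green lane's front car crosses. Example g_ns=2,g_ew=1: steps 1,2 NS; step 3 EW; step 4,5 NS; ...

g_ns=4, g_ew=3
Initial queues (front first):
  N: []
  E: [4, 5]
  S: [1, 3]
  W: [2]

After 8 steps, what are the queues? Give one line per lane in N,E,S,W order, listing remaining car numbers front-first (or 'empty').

Step 1 [NS]: N:empty,E:wait,S:car1-GO,W:wait | queues: N=0 E=2 S=1 W=1
Step 2 [NS]: N:empty,E:wait,S:car3-GO,W:wait | queues: N=0 E=2 S=0 W=1
Step 3 [NS]: N:empty,E:wait,S:empty,W:wait | queues: N=0 E=2 S=0 W=1
Step 4 [NS]: N:empty,E:wait,S:empty,W:wait | queues: N=0 E=2 S=0 W=1
Step 5 [EW]: N:wait,E:car4-GO,S:wait,W:car2-GO | queues: N=0 E=1 S=0 W=0
Step 6 [EW]: N:wait,E:car5-GO,S:wait,W:empty | queues: N=0 E=0 S=0 W=0

N: empty
E: empty
S: empty
W: empty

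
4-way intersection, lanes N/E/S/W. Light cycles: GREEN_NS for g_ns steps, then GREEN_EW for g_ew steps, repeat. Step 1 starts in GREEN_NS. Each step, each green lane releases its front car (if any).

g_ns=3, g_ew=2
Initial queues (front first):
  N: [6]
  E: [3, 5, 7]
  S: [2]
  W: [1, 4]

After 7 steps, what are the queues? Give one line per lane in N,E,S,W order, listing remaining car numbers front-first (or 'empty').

Step 1 [NS]: N:car6-GO,E:wait,S:car2-GO,W:wait | queues: N=0 E=3 S=0 W=2
Step 2 [NS]: N:empty,E:wait,S:empty,W:wait | queues: N=0 E=3 S=0 W=2
Step 3 [NS]: N:empty,E:wait,S:empty,W:wait | queues: N=0 E=3 S=0 W=2
Step 4 [EW]: N:wait,E:car3-GO,S:wait,W:car1-GO | queues: N=0 E=2 S=0 W=1
Step 5 [EW]: N:wait,E:car5-GO,S:wait,W:car4-GO | queues: N=0 E=1 S=0 W=0
Step 6 [NS]: N:empty,E:wait,S:empty,W:wait | queues: N=0 E=1 S=0 W=0
Step 7 [NS]: N:empty,E:wait,S:empty,W:wait | queues: N=0 E=1 S=0 W=0

N: empty
E: 7
S: empty
W: empty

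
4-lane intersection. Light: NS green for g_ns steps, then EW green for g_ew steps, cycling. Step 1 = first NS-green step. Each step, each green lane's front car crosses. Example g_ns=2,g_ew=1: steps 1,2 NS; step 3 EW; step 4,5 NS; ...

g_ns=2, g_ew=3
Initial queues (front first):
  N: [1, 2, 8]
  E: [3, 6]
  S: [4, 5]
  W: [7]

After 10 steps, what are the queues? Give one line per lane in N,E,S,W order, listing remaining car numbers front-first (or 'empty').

Step 1 [NS]: N:car1-GO,E:wait,S:car4-GO,W:wait | queues: N=2 E=2 S=1 W=1
Step 2 [NS]: N:car2-GO,E:wait,S:car5-GO,W:wait | queues: N=1 E=2 S=0 W=1
Step 3 [EW]: N:wait,E:car3-GO,S:wait,W:car7-GO | queues: N=1 E=1 S=0 W=0
Step 4 [EW]: N:wait,E:car6-GO,S:wait,W:empty | queues: N=1 E=0 S=0 W=0
Step 5 [EW]: N:wait,E:empty,S:wait,W:empty | queues: N=1 E=0 S=0 W=0
Step 6 [NS]: N:car8-GO,E:wait,S:empty,W:wait | queues: N=0 E=0 S=0 W=0

N: empty
E: empty
S: empty
W: empty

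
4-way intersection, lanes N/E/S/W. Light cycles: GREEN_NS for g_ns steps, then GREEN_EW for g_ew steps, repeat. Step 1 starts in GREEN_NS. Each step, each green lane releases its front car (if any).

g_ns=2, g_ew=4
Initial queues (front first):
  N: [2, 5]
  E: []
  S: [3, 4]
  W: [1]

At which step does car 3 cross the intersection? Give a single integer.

Step 1 [NS]: N:car2-GO,E:wait,S:car3-GO,W:wait | queues: N=1 E=0 S=1 W=1
Step 2 [NS]: N:car5-GO,E:wait,S:car4-GO,W:wait | queues: N=0 E=0 S=0 W=1
Step 3 [EW]: N:wait,E:empty,S:wait,W:car1-GO | queues: N=0 E=0 S=0 W=0
Car 3 crosses at step 1

1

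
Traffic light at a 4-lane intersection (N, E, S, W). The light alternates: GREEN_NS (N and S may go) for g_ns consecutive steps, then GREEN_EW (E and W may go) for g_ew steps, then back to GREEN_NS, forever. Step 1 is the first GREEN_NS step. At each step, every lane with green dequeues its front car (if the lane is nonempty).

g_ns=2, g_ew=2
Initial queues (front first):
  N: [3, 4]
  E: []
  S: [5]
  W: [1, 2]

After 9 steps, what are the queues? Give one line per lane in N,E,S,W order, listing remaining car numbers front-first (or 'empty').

Step 1 [NS]: N:car3-GO,E:wait,S:car5-GO,W:wait | queues: N=1 E=0 S=0 W=2
Step 2 [NS]: N:car4-GO,E:wait,S:empty,W:wait | queues: N=0 E=0 S=0 W=2
Step 3 [EW]: N:wait,E:empty,S:wait,W:car1-GO | queues: N=0 E=0 S=0 W=1
Step 4 [EW]: N:wait,E:empty,S:wait,W:car2-GO | queues: N=0 E=0 S=0 W=0

N: empty
E: empty
S: empty
W: empty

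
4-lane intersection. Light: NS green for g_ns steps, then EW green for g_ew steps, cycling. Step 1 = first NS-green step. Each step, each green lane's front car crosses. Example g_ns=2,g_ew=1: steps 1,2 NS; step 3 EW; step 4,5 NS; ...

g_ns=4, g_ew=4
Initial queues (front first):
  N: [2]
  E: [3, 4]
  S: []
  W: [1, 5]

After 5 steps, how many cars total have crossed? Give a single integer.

Answer: 3

Derivation:
Step 1 [NS]: N:car2-GO,E:wait,S:empty,W:wait | queues: N=0 E=2 S=0 W=2
Step 2 [NS]: N:empty,E:wait,S:empty,W:wait | queues: N=0 E=2 S=0 W=2
Step 3 [NS]: N:empty,E:wait,S:empty,W:wait | queues: N=0 E=2 S=0 W=2
Step 4 [NS]: N:empty,E:wait,S:empty,W:wait | queues: N=0 E=2 S=0 W=2
Step 5 [EW]: N:wait,E:car3-GO,S:wait,W:car1-GO | queues: N=0 E=1 S=0 W=1
Cars crossed by step 5: 3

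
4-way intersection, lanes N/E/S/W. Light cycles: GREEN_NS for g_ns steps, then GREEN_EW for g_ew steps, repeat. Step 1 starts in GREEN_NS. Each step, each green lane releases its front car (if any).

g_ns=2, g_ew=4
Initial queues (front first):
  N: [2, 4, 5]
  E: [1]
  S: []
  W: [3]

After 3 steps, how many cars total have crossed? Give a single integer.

Step 1 [NS]: N:car2-GO,E:wait,S:empty,W:wait | queues: N=2 E=1 S=0 W=1
Step 2 [NS]: N:car4-GO,E:wait,S:empty,W:wait | queues: N=1 E=1 S=0 W=1
Step 3 [EW]: N:wait,E:car1-GO,S:wait,W:car3-GO | queues: N=1 E=0 S=0 W=0
Cars crossed by step 3: 4

Answer: 4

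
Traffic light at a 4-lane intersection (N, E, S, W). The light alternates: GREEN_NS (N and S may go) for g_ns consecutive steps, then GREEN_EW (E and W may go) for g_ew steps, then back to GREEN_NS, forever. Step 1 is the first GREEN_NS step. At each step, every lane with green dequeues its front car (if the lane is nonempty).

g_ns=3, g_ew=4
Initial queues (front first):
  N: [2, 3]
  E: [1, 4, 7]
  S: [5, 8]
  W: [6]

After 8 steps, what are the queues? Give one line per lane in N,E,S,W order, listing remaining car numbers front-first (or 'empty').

Step 1 [NS]: N:car2-GO,E:wait,S:car5-GO,W:wait | queues: N=1 E=3 S=1 W=1
Step 2 [NS]: N:car3-GO,E:wait,S:car8-GO,W:wait | queues: N=0 E=3 S=0 W=1
Step 3 [NS]: N:empty,E:wait,S:empty,W:wait | queues: N=0 E=3 S=0 W=1
Step 4 [EW]: N:wait,E:car1-GO,S:wait,W:car6-GO | queues: N=0 E=2 S=0 W=0
Step 5 [EW]: N:wait,E:car4-GO,S:wait,W:empty | queues: N=0 E=1 S=0 W=0
Step 6 [EW]: N:wait,E:car7-GO,S:wait,W:empty | queues: N=0 E=0 S=0 W=0

N: empty
E: empty
S: empty
W: empty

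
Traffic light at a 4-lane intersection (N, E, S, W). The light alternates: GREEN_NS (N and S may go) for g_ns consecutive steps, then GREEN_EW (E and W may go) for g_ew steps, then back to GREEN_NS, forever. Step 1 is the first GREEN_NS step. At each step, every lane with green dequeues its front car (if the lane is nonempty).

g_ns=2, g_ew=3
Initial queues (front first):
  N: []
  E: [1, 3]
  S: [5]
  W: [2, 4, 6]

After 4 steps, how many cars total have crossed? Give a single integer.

Step 1 [NS]: N:empty,E:wait,S:car5-GO,W:wait | queues: N=0 E=2 S=0 W=3
Step 2 [NS]: N:empty,E:wait,S:empty,W:wait | queues: N=0 E=2 S=0 W=3
Step 3 [EW]: N:wait,E:car1-GO,S:wait,W:car2-GO | queues: N=0 E=1 S=0 W=2
Step 4 [EW]: N:wait,E:car3-GO,S:wait,W:car4-GO | queues: N=0 E=0 S=0 W=1
Cars crossed by step 4: 5

Answer: 5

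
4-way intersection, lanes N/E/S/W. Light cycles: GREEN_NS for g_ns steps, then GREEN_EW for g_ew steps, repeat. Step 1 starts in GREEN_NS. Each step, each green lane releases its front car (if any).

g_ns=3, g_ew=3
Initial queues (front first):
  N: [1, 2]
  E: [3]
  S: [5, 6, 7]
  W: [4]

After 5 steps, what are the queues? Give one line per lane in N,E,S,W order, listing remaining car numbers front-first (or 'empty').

Step 1 [NS]: N:car1-GO,E:wait,S:car5-GO,W:wait | queues: N=1 E=1 S=2 W=1
Step 2 [NS]: N:car2-GO,E:wait,S:car6-GO,W:wait | queues: N=0 E=1 S=1 W=1
Step 3 [NS]: N:empty,E:wait,S:car7-GO,W:wait | queues: N=0 E=1 S=0 W=1
Step 4 [EW]: N:wait,E:car3-GO,S:wait,W:car4-GO | queues: N=0 E=0 S=0 W=0

N: empty
E: empty
S: empty
W: empty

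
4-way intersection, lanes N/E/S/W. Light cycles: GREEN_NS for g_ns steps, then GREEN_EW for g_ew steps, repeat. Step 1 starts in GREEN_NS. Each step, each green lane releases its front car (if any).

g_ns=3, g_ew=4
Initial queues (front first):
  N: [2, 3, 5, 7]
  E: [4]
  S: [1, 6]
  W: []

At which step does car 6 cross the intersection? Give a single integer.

Step 1 [NS]: N:car2-GO,E:wait,S:car1-GO,W:wait | queues: N=3 E=1 S=1 W=0
Step 2 [NS]: N:car3-GO,E:wait,S:car6-GO,W:wait | queues: N=2 E=1 S=0 W=0
Step 3 [NS]: N:car5-GO,E:wait,S:empty,W:wait | queues: N=1 E=1 S=0 W=0
Step 4 [EW]: N:wait,E:car4-GO,S:wait,W:empty | queues: N=1 E=0 S=0 W=0
Step 5 [EW]: N:wait,E:empty,S:wait,W:empty | queues: N=1 E=0 S=0 W=0
Step 6 [EW]: N:wait,E:empty,S:wait,W:empty | queues: N=1 E=0 S=0 W=0
Step 7 [EW]: N:wait,E:empty,S:wait,W:empty | queues: N=1 E=0 S=0 W=0
Step 8 [NS]: N:car7-GO,E:wait,S:empty,W:wait | queues: N=0 E=0 S=0 W=0
Car 6 crosses at step 2

2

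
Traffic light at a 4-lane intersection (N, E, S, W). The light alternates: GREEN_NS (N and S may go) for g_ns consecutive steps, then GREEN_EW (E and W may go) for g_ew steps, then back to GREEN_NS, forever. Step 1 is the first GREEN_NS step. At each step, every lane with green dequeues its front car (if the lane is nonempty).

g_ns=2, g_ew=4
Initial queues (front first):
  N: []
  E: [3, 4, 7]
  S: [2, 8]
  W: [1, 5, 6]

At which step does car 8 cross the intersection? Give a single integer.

Step 1 [NS]: N:empty,E:wait,S:car2-GO,W:wait | queues: N=0 E=3 S=1 W=3
Step 2 [NS]: N:empty,E:wait,S:car8-GO,W:wait | queues: N=0 E=3 S=0 W=3
Step 3 [EW]: N:wait,E:car3-GO,S:wait,W:car1-GO | queues: N=0 E=2 S=0 W=2
Step 4 [EW]: N:wait,E:car4-GO,S:wait,W:car5-GO | queues: N=0 E=1 S=0 W=1
Step 5 [EW]: N:wait,E:car7-GO,S:wait,W:car6-GO | queues: N=0 E=0 S=0 W=0
Car 8 crosses at step 2

2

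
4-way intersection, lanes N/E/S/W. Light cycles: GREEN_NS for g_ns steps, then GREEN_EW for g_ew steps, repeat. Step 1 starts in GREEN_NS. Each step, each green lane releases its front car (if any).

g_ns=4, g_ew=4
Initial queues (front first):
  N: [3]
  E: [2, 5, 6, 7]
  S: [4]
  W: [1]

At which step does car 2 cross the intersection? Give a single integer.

Step 1 [NS]: N:car3-GO,E:wait,S:car4-GO,W:wait | queues: N=0 E=4 S=0 W=1
Step 2 [NS]: N:empty,E:wait,S:empty,W:wait | queues: N=0 E=4 S=0 W=1
Step 3 [NS]: N:empty,E:wait,S:empty,W:wait | queues: N=0 E=4 S=0 W=1
Step 4 [NS]: N:empty,E:wait,S:empty,W:wait | queues: N=0 E=4 S=0 W=1
Step 5 [EW]: N:wait,E:car2-GO,S:wait,W:car1-GO | queues: N=0 E=3 S=0 W=0
Step 6 [EW]: N:wait,E:car5-GO,S:wait,W:empty | queues: N=0 E=2 S=0 W=0
Step 7 [EW]: N:wait,E:car6-GO,S:wait,W:empty | queues: N=0 E=1 S=0 W=0
Step 8 [EW]: N:wait,E:car7-GO,S:wait,W:empty | queues: N=0 E=0 S=0 W=0
Car 2 crosses at step 5

5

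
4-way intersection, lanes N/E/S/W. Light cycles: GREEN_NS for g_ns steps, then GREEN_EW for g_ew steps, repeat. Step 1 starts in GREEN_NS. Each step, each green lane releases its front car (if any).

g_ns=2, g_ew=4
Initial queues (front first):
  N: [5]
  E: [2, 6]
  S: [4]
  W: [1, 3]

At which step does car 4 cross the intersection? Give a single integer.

Step 1 [NS]: N:car5-GO,E:wait,S:car4-GO,W:wait | queues: N=0 E=2 S=0 W=2
Step 2 [NS]: N:empty,E:wait,S:empty,W:wait | queues: N=0 E=2 S=0 W=2
Step 3 [EW]: N:wait,E:car2-GO,S:wait,W:car1-GO | queues: N=0 E=1 S=0 W=1
Step 4 [EW]: N:wait,E:car6-GO,S:wait,W:car3-GO | queues: N=0 E=0 S=0 W=0
Car 4 crosses at step 1

1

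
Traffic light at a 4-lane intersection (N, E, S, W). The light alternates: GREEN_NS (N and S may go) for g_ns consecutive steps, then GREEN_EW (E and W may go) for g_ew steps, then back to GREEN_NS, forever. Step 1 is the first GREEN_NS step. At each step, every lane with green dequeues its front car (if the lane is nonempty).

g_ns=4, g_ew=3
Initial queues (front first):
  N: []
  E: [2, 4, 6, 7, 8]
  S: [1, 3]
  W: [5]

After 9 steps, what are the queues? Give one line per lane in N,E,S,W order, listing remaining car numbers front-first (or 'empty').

Step 1 [NS]: N:empty,E:wait,S:car1-GO,W:wait | queues: N=0 E=5 S=1 W=1
Step 2 [NS]: N:empty,E:wait,S:car3-GO,W:wait | queues: N=0 E=5 S=0 W=1
Step 3 [NS]: N:empty,E:wait,S:empty,W:wait | queues: N=0 E=5 S=0 W=1
Step 4 [NS]: N:empty,E:wait,S:empty,W:wait | queues: N=0 E=5 S=0 W=1
Step 5 [EW]: N:wait,E:car2-GO,S:wait,W:car5-GO | queues: N=0 E=4 S=0 W=0
Step 6 [EW]: N:wait,E:car4-GO,S:wait,W:empty | queues: N=0 E=3 S=0 W=0
Step 7 [EW]: N:wait,E:car6-GO,S:wait,W:empty | queues: N=0 E=2 S=0 W=0
Step 8 [NS]: N:empty,E:wait,S:empty,W:wait | queues: N=0 E=2 S=0 W=0
Step 9 [NS]: N:empty,E:wait,S:empty,W:wait | queues: N=0 E=2 S=0 W=0

N: empty
E: 7 8
S: empty
W: empty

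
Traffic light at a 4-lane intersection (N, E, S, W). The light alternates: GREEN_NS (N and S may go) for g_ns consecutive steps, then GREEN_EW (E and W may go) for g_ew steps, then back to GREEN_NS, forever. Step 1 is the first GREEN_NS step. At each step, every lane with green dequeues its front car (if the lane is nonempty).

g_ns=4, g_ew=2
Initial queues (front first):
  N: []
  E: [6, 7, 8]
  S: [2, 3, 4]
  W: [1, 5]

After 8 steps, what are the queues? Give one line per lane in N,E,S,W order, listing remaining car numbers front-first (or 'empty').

Step 1 [NS]: N:empty,E:wait,S:car2-GO,W:wait | queues: N=0 E=3 S=2 W=2
Step 2 [NS]: N:empty,E:wait,S:car3-GO,W:wait | queues: N=0 E=3 S=1 W=2
Step 3 [NS]: N:empty,E:wait,S:car4-GO,W:wait | queues: N=0 E=3 S=0 W=2
Step 4 [NS]: N:empty,E:wait,S:empty,W:wait | queues: N=0 E=3 S=0 W=2
Step 5 [EW]: N:wait,E:car6-GO,S:wait,W:car1-GO | queues: N=0 E=2 S=0 W=1
Step 6 [EW]: N:wait,E:car7-GO,S:wait,W:car5-GO | queues: N=0 E=1 S=0 W=0
Step 7 [NS]: N:empty,E:wait,S:empty,W:wait | queues: N=0 E=1 S=0 W=0
Step 8 [NS]: N:empty,E:wait,S:empty,W:wait | queues: N=0 E=1 S=0 W=0

N: empty
E: 8
S: empty
W: empty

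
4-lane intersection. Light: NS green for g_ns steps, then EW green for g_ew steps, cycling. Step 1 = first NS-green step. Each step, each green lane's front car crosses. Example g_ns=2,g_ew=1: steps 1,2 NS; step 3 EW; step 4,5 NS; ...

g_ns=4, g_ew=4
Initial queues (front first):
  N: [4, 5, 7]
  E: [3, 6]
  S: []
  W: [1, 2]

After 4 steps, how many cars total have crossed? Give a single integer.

Step 1 [NS]: N:car4-GO,E:wait,S:empty,W:wait | queues: N=2 E=2 S=0 W=2
Step 2 [NS]: N:car5-GO,E:wait,S:empty,W:wait | queues: N=1 E=2 S=0 W=2
Step 3 [NS]: N:car7-GO,E:wait,S:empty,W:wait | queues: N=0 E=2 S=0 W=2
Step 4 [NS]: N:empty,E:wait,S:empty,W:wait | queues: N=0 E=2 S=0 W=2
Cars crossed by step 4: 3

Answer: 3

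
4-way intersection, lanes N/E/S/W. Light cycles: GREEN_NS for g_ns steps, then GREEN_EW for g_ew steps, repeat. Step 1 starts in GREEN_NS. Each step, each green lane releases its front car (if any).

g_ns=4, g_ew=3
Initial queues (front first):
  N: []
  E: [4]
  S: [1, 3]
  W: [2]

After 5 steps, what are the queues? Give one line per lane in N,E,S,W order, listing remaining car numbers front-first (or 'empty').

Step 1 [NS]: N:empty,E:wait,S:car1-GO,W:wait | queues: N=0 E=1 S=1 W=1
Step 2 [NS]: N:empty,E:wait,S:car3-GO,W:wait | queues: N=0 E=1 S=0 W=1
Step 3 [NS]: N:empty,E:wait,S:empty,W:wait | queues: N=0 E=1 S=0 W=1
Step 4 [NS]: N:empty,E:wait,S:empty,W:wait | queues: N=0 E=1 S=0 W=1
Step 5 [EW]: N:wait,E:car4-GO,S:wait,W:car2-GO | queues: N=0 E=0 S=0 W=0

N: empty
E: empty
S: empty
W: empty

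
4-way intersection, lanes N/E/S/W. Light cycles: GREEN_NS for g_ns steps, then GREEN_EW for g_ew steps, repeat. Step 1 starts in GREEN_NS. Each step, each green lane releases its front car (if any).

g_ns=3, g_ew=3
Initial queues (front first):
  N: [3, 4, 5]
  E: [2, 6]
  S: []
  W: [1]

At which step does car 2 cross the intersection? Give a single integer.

Step 1 [NS]: N:car3-GO,E:wait,S:empty,W:wait | queues: N=2 E=2 S=0 W=1
Step 2 [NS]: N:car4-GO,E:wait,S:empty,W:wait | queues: N=1 E=2 S=0 W=1
Step 3 [NS]: N:car5-GO,E:wait,S:empty,W:wait | queues: N=0 E=2 S=0 W=1
Step 4 [EW]: N:wait,E:car2-GO,S:wait,W:car1-GO | queues: N=0 E=1 S=0 W=0
Step 5 [EW]: N:wait,E:car6-GO,S:wait,W:empty | queues: N=0 E=0 S=0 W=0
Car 2 crosses at step 4

4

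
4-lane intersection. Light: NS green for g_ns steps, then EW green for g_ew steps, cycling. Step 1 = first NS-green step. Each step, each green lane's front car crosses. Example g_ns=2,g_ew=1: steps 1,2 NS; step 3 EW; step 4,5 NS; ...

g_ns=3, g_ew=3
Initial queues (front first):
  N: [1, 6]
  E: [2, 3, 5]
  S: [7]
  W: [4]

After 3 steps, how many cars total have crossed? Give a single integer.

Step 1 [NS]: N:car1-GO,E:wait,S:car7-GO,W:wait | queues: N=1 E=3 S=0 W=1
Step 2 [NS]: N:car6-GO,E:wait,S:empty,W:wait | queues: N=0 E=3 S=0 W=1
Step 3 [NS]: N:empty,E:wait,S:empty,W:wait | queues: N=0 E=3 S=0 W=1
Cars crossed by step 3: 3

Answer: 3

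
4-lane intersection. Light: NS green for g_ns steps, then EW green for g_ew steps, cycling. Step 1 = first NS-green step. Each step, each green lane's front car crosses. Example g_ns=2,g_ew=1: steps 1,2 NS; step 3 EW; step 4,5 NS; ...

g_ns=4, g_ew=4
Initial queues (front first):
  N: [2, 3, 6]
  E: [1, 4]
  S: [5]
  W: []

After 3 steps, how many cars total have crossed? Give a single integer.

Answer: 4

Derivation:
Step 1 [NS]: N:car2-GO,E:wait,S:car5-GO,W:wait | queues: N=2 E=2 S=0 W=0
Step 2 [NS]: N:car3-GO,E:wait,S:empty,W:wait | queues: N=1 E=2 S=0 W=0
Step 3 [NS]: N:car6-GO,E:wait,S:empty,W:wait | queues: N=0 E=2 S=0 W=0
Cars crossed by step 3: 4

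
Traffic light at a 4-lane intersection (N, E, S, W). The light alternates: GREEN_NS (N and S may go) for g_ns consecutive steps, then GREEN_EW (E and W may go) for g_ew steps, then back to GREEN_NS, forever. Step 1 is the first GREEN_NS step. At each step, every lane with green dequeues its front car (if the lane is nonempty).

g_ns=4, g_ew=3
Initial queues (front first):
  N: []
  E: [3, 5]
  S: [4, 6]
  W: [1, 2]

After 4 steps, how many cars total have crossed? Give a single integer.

Step 1 [NS]: N:empty,E:wait,S:car4-GO,W:wait | queues: N=0 E=2 S=1 W=2
Step 2 [NS]: N:empty,E:wait,S:car6-GO,W:wait | queues: N=0 E=2 S=0 W=2
Step 3 [NS]: N:empty,E:wait,S:empty,W:wait | queues: N=0 E=2 S=0 W=2
Step 4 [NS]: N:empty,E:wait,S:empty,W:wait | queues: N=0 E=2 S=0 W=2
Cars crossed by step 4: 2

Answer: 2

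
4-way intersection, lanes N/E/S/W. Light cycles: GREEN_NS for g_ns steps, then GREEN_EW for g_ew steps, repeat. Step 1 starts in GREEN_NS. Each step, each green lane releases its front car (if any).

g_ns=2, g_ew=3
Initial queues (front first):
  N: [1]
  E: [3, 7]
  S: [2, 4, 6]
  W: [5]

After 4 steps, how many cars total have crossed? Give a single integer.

Step 1 [NS]: N:car1-GO,E:wait,S:car2-GO,W:wait | queues: N=0 E=2 S=2 W=1
Step 2 [NS]: N:empty,E:wait,S:car4-GO,W:wait | queues: N=0 E=2 S=1 W=1
Step 3 [EW]: N:wait,E:car3-GO,S:wait,W:car5-GO | queues: N=0 E=1 S=1 W=0
Step 4 [EW]: N:wait,E:car7-GO,S:wait,W:empty | queues: N=0 E=0 S=1 W=0
Cars crossed by step 4: 6

Answer: 6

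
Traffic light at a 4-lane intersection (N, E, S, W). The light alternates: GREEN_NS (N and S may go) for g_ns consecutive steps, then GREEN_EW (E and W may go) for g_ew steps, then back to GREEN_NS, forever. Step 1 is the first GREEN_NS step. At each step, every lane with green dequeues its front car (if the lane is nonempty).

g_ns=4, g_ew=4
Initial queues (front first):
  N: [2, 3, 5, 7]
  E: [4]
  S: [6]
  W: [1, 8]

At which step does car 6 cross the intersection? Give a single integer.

Step 1 [NS]: N:car2-GO,E:wait,S:car6-GO,W:wait | queues: N=3 E=1 S=0 W=2
Step 2 [NS]: N:car3-GO,E:wait,S:empty,W:wait | queues: N=2 E=1 S=0 W=2
Step 3 [NS]: N:car5-GO,E:wait,S:empty,W:wait | queues: N=1 E=1 S=0 W=2
Step 4 [NS]: N:car7-GO,E:wait,S:empty,W:wait | queues: N=0 E=1 S=0 W=2
Step 5 [EW]: N:wait,E:car4-GO,S:wait,W:car1-GO | queues: N=0 E=0 S=0 W=1
Step 6 [EW]: N:wait,E:empty,S:wait,W:car8-GO | queues: N=0 E=0 S=0 W=0
Car 6 crosses at step 1

1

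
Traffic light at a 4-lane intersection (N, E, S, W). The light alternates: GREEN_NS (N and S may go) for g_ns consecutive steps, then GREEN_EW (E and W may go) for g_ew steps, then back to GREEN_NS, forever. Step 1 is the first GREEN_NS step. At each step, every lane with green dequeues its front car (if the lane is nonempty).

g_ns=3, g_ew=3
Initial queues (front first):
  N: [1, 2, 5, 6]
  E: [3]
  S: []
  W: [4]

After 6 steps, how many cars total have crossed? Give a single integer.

Answer: 5

Derivation:
Step 1 [NS]: N:car1-GO,E:wait,S:empty,W:wait | queues: N=3 E=1 S=0 W=1
Step 2 [NS]: N:car2-GO,E:wait,S:empty,W:wait | queues: N=2 E=1 S=0 W=1
Step 3 [NS]: N:car5-GO,E:wait,S:empty,W:wait | queues: N=1 E=1 S=0 W=1
Step 4 [EW]: N:wait,E:car3-GO,S:wait,W:car4-GO | queues: N=1 E=0 S=0 W=0
Step 5 [EW]: N:wait,E:empty,S:wait,W:empty | queues: N=1 E=0 S=0 W=0
Step 6 [EW]: N:wait,E:empty,S:wait,W:empty | queues: N=1 E=0 S=0 W=0
Cars crossed by step 6: 5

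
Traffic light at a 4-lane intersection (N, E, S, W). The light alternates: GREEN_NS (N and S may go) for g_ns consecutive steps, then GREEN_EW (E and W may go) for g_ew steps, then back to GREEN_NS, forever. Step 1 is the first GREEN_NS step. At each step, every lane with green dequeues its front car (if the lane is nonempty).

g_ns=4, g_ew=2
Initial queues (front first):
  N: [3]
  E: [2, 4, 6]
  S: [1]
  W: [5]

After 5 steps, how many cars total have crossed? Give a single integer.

Answer: 4

Derivation:
Step 1 [NS]: N:car3-GO,E:wait,S:car1-GO,W:wait | queues: N=0 E=3 S=0 W=1
Step 2 [NS]: N:empty,E:wait,S:empty,W:wait | queues: N=0 E=3 S=0 W=1
Step 3 [NS]: N:empty,E:wait,S:empty,W:wait | queues: N=0 E=3 S=0 W=1
Step 4 [NS]: N:empty,E:wait,S:empty,W:wait | queues: N=0 E=3 S=0 W=1
Step 5 [EW]: N:wait,E:car2-GO,S:wait,W:car5-GO | queues: N=0 E=2 S=0 W=0
Cars crossed by step 5: 4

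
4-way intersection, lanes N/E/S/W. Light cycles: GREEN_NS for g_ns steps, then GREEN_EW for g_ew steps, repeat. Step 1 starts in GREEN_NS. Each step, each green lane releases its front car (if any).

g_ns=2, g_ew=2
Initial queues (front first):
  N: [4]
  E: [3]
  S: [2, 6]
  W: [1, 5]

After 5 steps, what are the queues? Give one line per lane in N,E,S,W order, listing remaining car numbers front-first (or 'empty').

Step 1 [NS]: N:car4-GO,E:wait,S:car2-GO,W:wait | queues: N=0 E=1 S=1 W=2
Step 2 [NS]: N:empty,E:wait,S:car6-GO,W:wait | queues: N=0 E=1 S=0 W=2
Step 3 [EW]: N:wait,E:car3-GO,S:wait,W:car1-GO | queues: N=0 E=0 S=0 W=1
Step 4 [EW]: N:wait,E:empty,S:wait,W:car5-GO | queues: N=0 E=0 S=0 W=0

N: empty
E: empty
S: empty
W: empty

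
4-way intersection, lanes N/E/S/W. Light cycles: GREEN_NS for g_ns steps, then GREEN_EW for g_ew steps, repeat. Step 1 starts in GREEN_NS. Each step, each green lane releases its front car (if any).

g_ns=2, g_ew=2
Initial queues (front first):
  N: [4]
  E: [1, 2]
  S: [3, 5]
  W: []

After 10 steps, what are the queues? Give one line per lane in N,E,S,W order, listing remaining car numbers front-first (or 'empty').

Step 1 [NS]: N:car4-GO,E:wait,S:car3-GO,W:wait | queues: N=0 E=2 S=1 W=0
Step 2 [NS]: N:empty,E:wait,S:car5-GO,W:wait | queues: N=0 E=2 S=0 W=0
Step 3 [EW]: N:wait,E:car1-GO,S:wait,W:empty | queues: N=0 E=1 S=0 W=0
Step 4 [EW]: N:wait,E:car2-GO,S:wait,W:empty | queues: N=0 E=0 S=0 W=0

N: empty
E: empty
S: empty
W: empty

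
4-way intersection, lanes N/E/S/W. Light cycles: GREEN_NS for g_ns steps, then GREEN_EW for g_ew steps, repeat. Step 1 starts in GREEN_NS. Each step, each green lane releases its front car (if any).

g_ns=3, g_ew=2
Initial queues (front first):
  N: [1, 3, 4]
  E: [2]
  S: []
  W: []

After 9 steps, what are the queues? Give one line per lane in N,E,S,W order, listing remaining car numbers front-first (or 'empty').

Step 1 [NS]: N:car1-GO,E:wait,S:empty,W:wait | queues: N=2 E=1 S=0 W=0
Step 2 [NS]: N:car3-GO,E:wait,S:empty,W:wait | queues: N=1 E=1 S=0 W=0
Step 3 [NS]: N:car4-GO,E:wait,S:empty,W:wait | queues: N=0 E=1 S=0 W=0
Step 4 [EW]: N:wait,E:car2-GO,S:wait,W:empty | queues: N=0 E=0 S=0 W=0

N: empty
E: empty
S: empty
W: empty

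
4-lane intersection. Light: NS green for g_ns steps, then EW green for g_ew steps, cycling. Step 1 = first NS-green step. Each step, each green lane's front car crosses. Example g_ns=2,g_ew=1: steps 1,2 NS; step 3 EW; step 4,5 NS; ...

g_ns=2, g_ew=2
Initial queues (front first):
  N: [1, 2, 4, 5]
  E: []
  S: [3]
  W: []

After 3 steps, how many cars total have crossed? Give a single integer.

Answer: 3

Derivation:
Step 1 [NS]: N:car1-GO,E:wait,S:car3-GO,W:wait | queues: N=3 E=0 S=0 W=0
Step 2 [NS]: N:car2-GO,E:wait,S:empty,W:wait | queues: N=2 E=0 S=0 W=0
Step 3 [EW]: N:wait,E:empty,S:wait,W:empty | queues: N=2 E=0 S=0 W=0
Cars crossed by step 3: 3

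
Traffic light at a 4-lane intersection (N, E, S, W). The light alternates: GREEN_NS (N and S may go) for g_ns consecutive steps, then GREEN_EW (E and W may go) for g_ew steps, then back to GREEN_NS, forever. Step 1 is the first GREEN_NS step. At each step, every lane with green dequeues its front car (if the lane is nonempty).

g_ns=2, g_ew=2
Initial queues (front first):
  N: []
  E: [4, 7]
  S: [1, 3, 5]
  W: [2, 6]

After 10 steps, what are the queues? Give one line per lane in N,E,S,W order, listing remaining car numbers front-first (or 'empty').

Step 1 [NS]: N:empty,E:wait,S:car1-GO,W:wait | queues: N=0 E=2 S=2 W=2
Step 2 [NS]: N:empty,E:wait,S:car3-GO,W:wait | queues: N=0 E=2 S=1 W=2
Step 3 [EW]: N:wait,E:car4-GO,S:wait,W:car2-GO | queues: N=0 E=1 S=1 W=1
Step 4 [EW]: N:wait,E:car7-GO,S:wait,W:car6-GO | queues: N=0 E=0 S=1 W=0
Step 5 [NS]: N:empty,E:wait,S:car5-GO,W:wait | queues: N=0 E=0 S=0 W=0

N: empty
E: empty
S: empty
W: empty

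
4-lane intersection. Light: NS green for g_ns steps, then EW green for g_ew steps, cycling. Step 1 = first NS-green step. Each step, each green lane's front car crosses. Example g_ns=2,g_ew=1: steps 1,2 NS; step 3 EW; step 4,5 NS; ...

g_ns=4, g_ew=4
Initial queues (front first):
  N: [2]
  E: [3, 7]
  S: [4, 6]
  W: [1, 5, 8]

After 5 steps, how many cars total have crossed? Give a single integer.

Answer: 5

Derivation:
Step 1 [NS]: N:car2-GO,E:wait,S:car4-GO,W:wait | queues: N=0 E=2 S=1 W=3
Step 2 [NS]: N:empty,E:wait,S:car6-GO,W:wait | queues: N=0 E=2 S=0 W=3
Step 3 [NS]: N:empty,E:wait,S:empty,W:wait | queues: N=0 E=2 S=0 W=3
Step 4 [NS]: N:empty,E:wait,S:empty,W:wait | queues: N=0 E=2 S=0 W=3
Step 5 [EW]: N:wait,E:car3-GO,S:wait,W:car1-GO | queues: N=0 E=1 S=0 W=2
Cars crossed by step 5: 5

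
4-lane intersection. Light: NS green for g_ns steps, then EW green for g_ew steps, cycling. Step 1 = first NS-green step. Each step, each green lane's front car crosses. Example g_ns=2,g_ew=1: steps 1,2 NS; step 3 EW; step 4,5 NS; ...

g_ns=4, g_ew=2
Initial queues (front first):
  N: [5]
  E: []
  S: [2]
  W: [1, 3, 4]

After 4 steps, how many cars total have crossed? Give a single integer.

Answer: 2

Derivation:
Step 1 [NS]: N:car5-GO,E:wait,S:car2-GO,W:wait | queues: N=0 E=0 S=0 W=3
Step 2 [NS]: N:empty,E:wait,S:empty,W:wait | queues: N=0 E=0 S=0 W=3
Step 3 [NS]: N:empty,E:wait,S:empty,W:wait | queues: N=0 E=0 S=0 W=3
Step 4 [NS]: N:empty,E:wait,S:empty,W:wait | queues: N=0 E=0 S=0 W=3
Cars crossed by step 4: 2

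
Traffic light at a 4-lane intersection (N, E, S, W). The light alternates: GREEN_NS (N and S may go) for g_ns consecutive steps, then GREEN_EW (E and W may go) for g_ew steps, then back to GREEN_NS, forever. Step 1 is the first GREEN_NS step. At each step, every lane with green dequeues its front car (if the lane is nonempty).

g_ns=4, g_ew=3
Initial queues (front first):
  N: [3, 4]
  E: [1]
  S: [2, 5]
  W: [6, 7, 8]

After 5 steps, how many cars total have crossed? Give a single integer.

Step 1 [NS]: N:car3-GO,E:wait,S:car2-GO,W:wait | queues: N=1 E=1 S=1 W=3
Step 2 [NS]: N:car4-GO,E:wait,S:car5-GO,W:wait | queues: N=0 E=1 S=0 W=3
Step 3 [NS]: N:empty,E:wait,S:empty,W:wait | queues: N=0 E=1 S=0 W=3
Step 4 [NS]: N:empty,E:wait,S:empty,W:wait | queues: N=0 E=1 S=0 W=3
Step 5 [EW]: N:wait,E:car1-GO,S:wait,W:car6-GO | queues: N=0 E=0 S=0 W=2
Cars crossed by step 5: 6

Answer: 6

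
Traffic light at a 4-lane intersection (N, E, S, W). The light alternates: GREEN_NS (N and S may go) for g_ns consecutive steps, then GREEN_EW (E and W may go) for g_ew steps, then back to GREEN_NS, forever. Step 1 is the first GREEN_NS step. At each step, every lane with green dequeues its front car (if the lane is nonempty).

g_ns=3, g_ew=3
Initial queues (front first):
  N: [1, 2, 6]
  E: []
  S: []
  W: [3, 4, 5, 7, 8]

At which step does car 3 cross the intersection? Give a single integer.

Step 1 [NS]: N:car1-GO,E:wait,S:empty,W:wait | queues: N=2 E=0 S=0 W=5
Step 2 [NS]: N:car2-GO,E:wait,S:empty,W:wait | queues: N=1 E=0 S=0 W=5
Step 3 [NS]: N:car6-GO,E:wait,S:empty,W:wait | queues: N=0 E=0 S=0 W=5
Step 4 [EW]: N:wait,E:empty,S:wait,W:car3-GO | queues: N=0 E=0 S=0 W=4
Step 5 [EW]: N:wait,E:empty,S:wait,W:car4-GO | queues: N=0 E=0 S=0 W=3
Step 6 [EW]: N:wait,E:empty,S:wait,W:car5-GO | queues: N=0 E=0 S=0 W=2
Step 7 [NS]: N:empty,E:wait,S:empty,W:wait | queues: N=0 E=0 S=0 W=2
Step 8 [NS]: N:empty,E:wait,S:empty,W:wait | queues: N=0 E=0 S=0 W=2
Step 9 [NS]: N:empty,E:wait,S:empty,W:wait | queues: N=0 E=0 S=0 W=2
Step 10 [EW]: N:wait,E:empty,S:wait,W:car7-GO | queues: N=0 E=0 S=0 W=1
Step 11 [EW]: N:wait,E:empty,S:wait,W:car8-GO | queues: N=0 E=0 S=0 W=0
Car 3 crosses at step 4

4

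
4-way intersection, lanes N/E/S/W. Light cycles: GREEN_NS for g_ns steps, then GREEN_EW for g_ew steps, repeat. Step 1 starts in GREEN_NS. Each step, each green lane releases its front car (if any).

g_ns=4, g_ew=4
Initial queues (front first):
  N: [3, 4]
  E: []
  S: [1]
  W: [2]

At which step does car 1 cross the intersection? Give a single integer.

Step 1 [NS]: N:car3-GO,E:wait,S:car1-GO,W:wait | queues: N=1 E=0 S=0 W=1
Step 2 [NS]: N:car4-GO,E:wait,S:empty,W:wait | queues: N=0 E=0 S=0 W=1
Step 3 [NS]: N:empty,E:wait,S:empty,W:wait | queues: N=0 E=0 S=0 W=1
Step 4 [NS]: N:empty,E:wait,S:empty,W:wait | queues: N=0 E=0 S=0 W=1
Step 5 [EW]: N:wait,E:empty,S:wait,W:car2-GO | queues: N=0 E=0 S=0 W=0
Car 1 crosses at step 1

1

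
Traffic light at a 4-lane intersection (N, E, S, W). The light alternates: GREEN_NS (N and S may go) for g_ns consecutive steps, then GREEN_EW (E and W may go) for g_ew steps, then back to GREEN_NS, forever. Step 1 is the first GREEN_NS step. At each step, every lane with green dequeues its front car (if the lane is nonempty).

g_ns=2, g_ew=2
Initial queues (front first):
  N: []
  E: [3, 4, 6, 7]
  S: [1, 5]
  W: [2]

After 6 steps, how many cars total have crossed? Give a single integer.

Answer: 5

Derivation:
Step 1 [NS]: N:empty,E:wait,S:car1-GO,W:wait | queues: N=0 E=4 S=1 W=1
Step 2 [NS]: N:empty,E:wait,S:car5-GO,W:wait | queues: N=0 E=4 S=0 W=1
Step 3 [EW]: N:wait,E:car3-GO,S:wait,W:car2-GO | queues: N=0 E=3 S=0 W=0
Step 4 [EW]: N:wait,E:car4-GO,S:wait,W:empty | queues: N=0 E=2 S=0 W=0
Step 5 [NS]: N:empty,E:wait,S:empty,W:wait | queues: N=0 E=2 S=0 W=0
Step 6 [NS]: N:empty,E:wait,S:empty,W:wait | queues: N=0 E=2 S=0 W=0
Cars crossed by step 6: 5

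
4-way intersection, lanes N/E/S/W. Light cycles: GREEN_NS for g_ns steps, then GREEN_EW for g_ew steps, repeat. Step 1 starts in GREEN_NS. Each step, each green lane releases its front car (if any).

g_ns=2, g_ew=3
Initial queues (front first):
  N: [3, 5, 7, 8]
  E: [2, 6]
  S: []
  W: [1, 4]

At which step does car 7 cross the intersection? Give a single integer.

Step 1 [NS]: N:car3-GO,E:wait,S:empty,W:wait | queues: N=3 E=2 S=0 W=2
Step 2 [NS]: N:car5-GO,E:wait,S:empty,W:wait | queues: N=2 E=2 S=0 W=2
Step 3 [EW]: N:wait,E:car2-GO,S:wait,W:car1-GO | queues: N=2 E=1 S=0 W=1
Step 4 [EW]: N:wait,E:car6-GO,S:wait,W:car4-GO | queues: N=2 E=0 S=0 W=0
Step 5 [EW]: N:wait,E:empty,S:wait,W:empty | queues: N=2 E=0 S=0 W=0
Step 6 [NS]: N:car7-GO,E:wait,S:empty,W:wait | queues: N=1 E=0 S=0 W=0
Step 7 [NS]: N:car8-GO,E:wait,S:empty,W:wait | queues: N=0 E=0 S=0 W=0
Car 7 crosses at step 6

6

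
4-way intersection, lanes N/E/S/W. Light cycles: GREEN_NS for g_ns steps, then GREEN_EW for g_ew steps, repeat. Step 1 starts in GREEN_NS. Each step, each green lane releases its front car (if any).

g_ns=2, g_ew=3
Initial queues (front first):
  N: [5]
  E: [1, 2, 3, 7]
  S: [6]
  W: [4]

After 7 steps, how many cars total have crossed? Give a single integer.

Answer: 6

Derivation:
Step 1 [NS]: N:car5-GO,E:wait,S:car6-GO,W:wait | queues: N=0 E=4 S=0 W=1
Step 2 [NS]: N:empty,E:wait,S:empty,W:wait | queues: N=0 E=4 S=0 W=1
Step 3 [EW]: N:wait,E:car1-GO,S:wait,W:car4-GO | queues: N=0 E=3 S=0 W=0
Step 4 [EW]: N:wait,E:car2-GO,S:wait,W:empty | queues: N=0 E=2 S=0 W=0
Step 5 [EW]: N:wait,E:car3-GO,S:wait,W:empty | queues: N=0 E=1 S=0 W=0
Step 6 [NS]: N:empty,E:wait,S:empty,W:wait | queues: N=0 E=1 S=0 W=0
Step 7 [NS]: N:empty,E:wait,S:empty,W:wait | queues: N=0 E=1 S=0 W=0
Cars crossed by step 7: 6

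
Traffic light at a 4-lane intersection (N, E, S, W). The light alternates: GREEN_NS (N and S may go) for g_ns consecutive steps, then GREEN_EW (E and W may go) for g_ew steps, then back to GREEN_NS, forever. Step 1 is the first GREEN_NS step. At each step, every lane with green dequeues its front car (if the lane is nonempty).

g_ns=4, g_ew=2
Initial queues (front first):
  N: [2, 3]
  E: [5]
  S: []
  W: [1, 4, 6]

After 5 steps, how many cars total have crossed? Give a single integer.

Step 1 [NS]: N:car2-GO,E:wait,S:empty,W:wait | queues: N=1 E=1 S=0 W=3
Step 2 [NS]: N:car3-GO,E:wait,S:empty,W:wait | queues: N=0 E=1 S=0 W=3
Step 3 [NS]: N:empty,E:wait,S:empty,W:wait | queues: N=0 E=1 S=0 W=3
Step 4 [NS]: N:empty,E:wait,S:empty,W:wait | queues: N=0 E=1 S=0 W=3
Step 5 [EW]: N:wait,E:car5-GO,S:wait,W:car1-GO | queues: N=0 E=0 S=0 W=2
Cars crossed by step 5: 4

Answer: 4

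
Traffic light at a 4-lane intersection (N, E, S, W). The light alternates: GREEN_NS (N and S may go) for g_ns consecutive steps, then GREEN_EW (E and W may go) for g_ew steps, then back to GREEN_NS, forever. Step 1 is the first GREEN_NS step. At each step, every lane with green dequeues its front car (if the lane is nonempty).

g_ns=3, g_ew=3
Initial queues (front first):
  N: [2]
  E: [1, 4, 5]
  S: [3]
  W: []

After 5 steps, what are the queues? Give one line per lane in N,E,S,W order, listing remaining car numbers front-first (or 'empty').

Step 1 [NS]: N:car2-GO,E:wait,S:car3-GO,W:wait | queues: N=0 E=3 S=0 W=0
Step 2 [NS]: N:empty,E:wait,S:empty,W:wait | queues: N=0 E=3 S=0 W=0
Step 3 [NS]: N:empty,E:wait,S:empty,W:wait | queues: N=0 E=3 S=0 W=0
Step 4 [EW]: N:wait,E:car1-GO,S:wait,W:empty | queues: N=0 E=2 S=0 W=0
Step 5 [EW]: N:wait,E:car4-GO,S:wait,W:empty | queues: N=0 E=1 S=0 W=0

N: empty
E: 5
S: empty
W: empty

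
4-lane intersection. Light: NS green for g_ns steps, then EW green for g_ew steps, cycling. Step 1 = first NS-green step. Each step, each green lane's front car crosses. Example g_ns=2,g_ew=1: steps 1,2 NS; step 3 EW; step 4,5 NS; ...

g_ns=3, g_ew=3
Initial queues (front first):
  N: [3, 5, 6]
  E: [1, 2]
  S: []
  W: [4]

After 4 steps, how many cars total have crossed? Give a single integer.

Step 1 [NS]: N:car3-GO,E:wait,S:empty,W:wait | queues: N=2 E=2 S=0 W=1
Step 2 [NS]: N:car5-GO,E:wait,S:empty,W:wait | queues: N=1 E=2 S=0 W=1
Step 3 [NS]: N:car6-GO,E:wait,S:empty,W:wait | queues: N=0 E=2 S=0 W=1
Step 4 [EW]: N:wait,E:car1-GO,S:wait,W:car4-GO | queues: N=0 E=1 S=0 W=0
Cars crossed by step 4: 5

Answer: 5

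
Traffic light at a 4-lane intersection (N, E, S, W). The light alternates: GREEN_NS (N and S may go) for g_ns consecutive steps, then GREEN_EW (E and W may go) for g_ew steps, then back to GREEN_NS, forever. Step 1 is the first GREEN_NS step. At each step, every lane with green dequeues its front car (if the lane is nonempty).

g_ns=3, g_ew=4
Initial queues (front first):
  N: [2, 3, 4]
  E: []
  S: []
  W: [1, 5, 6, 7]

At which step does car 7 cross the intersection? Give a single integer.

Step 1 [NS]: N:car2-GO,E:wait,S:empty,W:wait | queues: N=2 E=0 S=0 W=4
Step 2 [NS]: N:car3-GO,E:wait,S:empty,W:wait | queues: N=1 E=0 S=0 W=4
Step 3 [NS]: N:car4-GO,E:wait,S:empty,W:wait | queues: N=0 E=0 S=0 W=4
Step 4 [EW]: N:wait,E:empty,S:wait,W:car1-GO | queues: N=0 E=0 S=0 W=3
Step 5 [EW]: N:wait,E:empty,S:wait,W:car5-GO | queues: N=0 E=0 S=0 W=2
Step 6 [EW]: N:wait,E:empty,S:wait,W:car6-GO | queues: N=0 E=0 S=0 W=1
Step 7 [EW]: N:wait,E:empty,S:wait,W:car7-GO | queues: N=0 E=0 S=0 W=0
Car 7 crosses at step 7

7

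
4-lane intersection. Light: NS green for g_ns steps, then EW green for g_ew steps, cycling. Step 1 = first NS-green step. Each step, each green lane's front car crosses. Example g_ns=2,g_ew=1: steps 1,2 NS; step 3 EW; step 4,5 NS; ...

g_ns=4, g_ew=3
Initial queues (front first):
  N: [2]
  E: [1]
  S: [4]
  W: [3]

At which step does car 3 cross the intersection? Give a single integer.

Step 1 [NS]: N:car2-GO,E:wait,S:car4-GO,W:wait | queues: N=0 E=1 S=0 W=1
Step 2 [NS]: N:empty,E:wait,S:empty,W:wait | queues: N=0 E=1 S=0 W=1
Step 3 [NS]: N:empty,E:wait,S:empty,W:wait | queues: N=0 E=1 S=0 W=1
Step 4 [NS]: N:empty,E:wait,S:empty,W:wait | queues: N=0 E=1 S=0 W=1
Step 5 [EW]: N:wait,E:car1-GO,S:wait,W:car3-GO | queues: N=0 E=0 S=0 W=0
Car 3 crosses at step 5

5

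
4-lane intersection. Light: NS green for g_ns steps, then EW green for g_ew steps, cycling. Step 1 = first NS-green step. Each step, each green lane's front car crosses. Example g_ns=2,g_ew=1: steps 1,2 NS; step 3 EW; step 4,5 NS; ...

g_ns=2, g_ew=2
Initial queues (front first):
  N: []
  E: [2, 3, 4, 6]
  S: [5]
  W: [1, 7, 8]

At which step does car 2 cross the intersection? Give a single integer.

Step 1 [NS]: N:empty,E:wait,S:car5-GO,W:wait | queues: N=0 E=4 S=0 W=3
Step 2 [NS]: N:empty,E:wait,S:empty,W:wait | queues: N=0 E=4 S=0 W=3
Step 3 [EW]: N:wait,E:car2-GO,S:wait,W:car1-GO | queues: N=0 E=3 S=0 W=2
Step 4 [EW]: N:wait,E:car3-GO,S:wait,W:car7-GO | queues: N=0 E=2 S=0 W=1
Step 5 [NS]: N:empty,E:wait,S:empty,W:wait | queues: N=0 E=2 S=0 W=1
Step 6 [NS]: N:empty,E:wait,S:empty,W:wait | queues: N=0 E=2 S=0 W=1
Step 7 [EW]: N:wait,E:car4-GO,S:wait,W:car8-GO | queues: N=0 E=1 S=0 W=0
Step 8 [EW]: N:wait,E:car6-GO,S:wait,W:empty | queues: N=0 E=0 S=0 W=0
Car 2 crosses at step 3

3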